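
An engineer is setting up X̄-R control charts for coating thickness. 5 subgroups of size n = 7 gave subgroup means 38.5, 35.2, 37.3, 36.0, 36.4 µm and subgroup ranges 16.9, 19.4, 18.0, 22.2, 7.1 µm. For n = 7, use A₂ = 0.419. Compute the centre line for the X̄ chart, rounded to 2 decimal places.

36.68

X̄̄ = (38.5 + 35.2 + 37.3 + 36.0 + 36.4) / 5 = 183.4000 / 5 = 36.6800
CL = X̄̄ = 36.6800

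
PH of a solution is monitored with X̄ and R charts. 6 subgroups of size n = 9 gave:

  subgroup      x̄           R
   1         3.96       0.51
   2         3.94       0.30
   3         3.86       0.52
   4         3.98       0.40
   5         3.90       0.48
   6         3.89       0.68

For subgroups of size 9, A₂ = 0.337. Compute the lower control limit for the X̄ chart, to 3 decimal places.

3.759

X̄̄ = (3.96 + 3.94 + 3.86 + 3.98 + 3.90 + 3.89) / 6 = 23.5300 / 6 = 3.9217
R̄ = (0.51 + 0.30 + 0.52 + 0.40 + 0.48 + 0.68) / 6 = 2.8900 / 6 = 0.4817
LCL = X̄̄ − A₂·R̄ = 3.9217 − 0.337 × 0.4817 = 3.7593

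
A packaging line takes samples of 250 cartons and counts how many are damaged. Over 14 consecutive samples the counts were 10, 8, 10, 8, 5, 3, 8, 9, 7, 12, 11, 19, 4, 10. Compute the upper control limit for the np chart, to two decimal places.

17.63

p̄ = Σdᵢ / (k·n) = 124 / (14 × 250) = 0.03543
UCL = np̄ + 3·√(np̄(1−p̄)) = 8.8571 + 3 × √(8.8571×0.96457) = 8.8571 + 3 × 2.9229 = 17.6258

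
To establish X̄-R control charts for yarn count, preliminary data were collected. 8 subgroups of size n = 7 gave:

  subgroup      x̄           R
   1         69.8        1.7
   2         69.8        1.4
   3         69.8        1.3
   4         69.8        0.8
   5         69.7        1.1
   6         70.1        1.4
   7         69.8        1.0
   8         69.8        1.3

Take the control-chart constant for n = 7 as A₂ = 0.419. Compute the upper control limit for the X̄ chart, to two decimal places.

X̄̄ = (69.8 + 69.8 + 69.8 + 69.8 + 69.7 + 70.1 + 69.8 + 69.8) / 8 = 558.6000 / 8 = 69.8250
R̄ = (1.7 + 1.4 + 1.3 + 0.8 + 1.1 + 1.4 + 1.0 + 1.3) / 8 = 10.0000 / 8 = 1.2500
UCL = X̄̄ + A₂·R̄ = 69.8250 + 0.419 × 1.2500 = 70.3488

70.35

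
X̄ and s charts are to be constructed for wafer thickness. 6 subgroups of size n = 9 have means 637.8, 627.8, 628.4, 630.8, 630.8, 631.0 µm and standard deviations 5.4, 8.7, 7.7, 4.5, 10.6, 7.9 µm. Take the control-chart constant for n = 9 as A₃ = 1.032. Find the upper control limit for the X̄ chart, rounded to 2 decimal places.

638.81

X̄̄ = (637.8 + 627.8 + 628.4 + 630.8 + 630.8 + 631.0) / 6 = 631.1000
s̄ = (5.4 + 8.7 + 7.7 + 4.5 + 10.6 + 7.9) / 6 = 7.4667
UCL = X̄̄ + A₃·s̄ = 631.1000 + 1.032 × 7.4667 = 638.8056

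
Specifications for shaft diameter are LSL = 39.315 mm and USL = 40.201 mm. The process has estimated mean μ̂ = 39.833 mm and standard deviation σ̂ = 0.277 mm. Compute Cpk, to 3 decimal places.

Cpu = (USL − μ̂) / (3σ̂) = (40.201 − 39.833) / (3 × 0.277) = 0.4428; Cpl = (μ̂ − LSL) / (3σ̂) = (39.833 − 39.315) / (3 × 0.277) = 0.6233; Cpk = min(Cpu, Cpl) = 0.4428

0.443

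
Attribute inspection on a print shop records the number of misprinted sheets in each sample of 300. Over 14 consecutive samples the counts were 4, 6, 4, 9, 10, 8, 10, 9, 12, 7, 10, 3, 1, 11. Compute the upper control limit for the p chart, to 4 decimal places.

0.0517

p̄ = Σdᵢ / (k·n) = 104 / (14 × 300) = 0.02476
UCL = p̄ + 3·√(p̄(1−p̄)/n) = 0.02476 + 3 × √(0.02476×0.97524/300) = 0.02476 + 3 × 0.00897 = 0.05168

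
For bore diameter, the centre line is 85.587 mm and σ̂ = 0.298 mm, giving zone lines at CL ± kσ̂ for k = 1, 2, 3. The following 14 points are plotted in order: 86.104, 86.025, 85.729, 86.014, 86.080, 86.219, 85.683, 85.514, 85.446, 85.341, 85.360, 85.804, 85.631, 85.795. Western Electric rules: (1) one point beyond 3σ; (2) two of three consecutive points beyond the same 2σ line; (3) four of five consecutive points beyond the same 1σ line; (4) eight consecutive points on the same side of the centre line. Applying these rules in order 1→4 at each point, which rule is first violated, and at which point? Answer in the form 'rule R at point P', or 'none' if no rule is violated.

Zone of each point (C = within 1σ̂, B = 1σ̂–2σ̂, A = 2σ̂–3σ̂, * = beyond 3σ̂; sign = side of CL): 1:+B, 2:+B, 3:+C, 4:+B, 5:+B, 6:+A, 7:+C, 8:-C, 9:-C, 10:-C, 11:-C, 12:+C, 13:+C, 14:+C
Rule 3 (four of five consecutive points beyond the same 1σ limit) is satisfied at point 5.

rule 3 at point 5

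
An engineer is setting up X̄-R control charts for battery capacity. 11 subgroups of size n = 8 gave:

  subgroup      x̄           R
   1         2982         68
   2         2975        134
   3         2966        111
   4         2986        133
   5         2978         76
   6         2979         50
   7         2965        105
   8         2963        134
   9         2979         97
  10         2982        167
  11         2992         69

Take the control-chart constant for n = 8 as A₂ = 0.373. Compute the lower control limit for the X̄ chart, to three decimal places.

X̄̄ = (2982 + 2975 + 2966 + 2986 + 2978 + 2979 + 2965 + 2963 + 2979 + 2982 + 2992) / 11 = 32747.0000 / 11 = 2977.0000
R̄ = (68 + 134 + 111 + 133 + 76 + 50 + 105 + 134 + 97 + 167 + 69) / 11 = 1144.0000 / 11 = 104.0000
LCL = X̄̄ − A₂·R̄ = 2977.0000 − 0.373 × 104.0000 = 2938.2080

2938.208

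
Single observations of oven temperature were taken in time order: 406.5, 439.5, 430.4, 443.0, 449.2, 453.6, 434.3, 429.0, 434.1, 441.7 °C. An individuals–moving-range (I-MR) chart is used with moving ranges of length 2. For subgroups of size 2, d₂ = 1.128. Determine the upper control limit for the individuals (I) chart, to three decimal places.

X̄ = (406.5 + 439.5 + 430.4 + 443.0 + 449.2 + 453.6 + 434.3 + 429.0 + 434.1 + 441.7) / 10 = 436.1300
Moving ranges: 33.0, 9.1, 12.6, 6.2, 4.4, 19.3, 5.3, 5.1, 7.6; M̄R̄ = 102.6000 / 9 = 11.4000
UCL = X̄ + 3·M̄R̄/d₂ = 436.1300 + 3 × 11.4000 / 1.128 = 466.4491

466.449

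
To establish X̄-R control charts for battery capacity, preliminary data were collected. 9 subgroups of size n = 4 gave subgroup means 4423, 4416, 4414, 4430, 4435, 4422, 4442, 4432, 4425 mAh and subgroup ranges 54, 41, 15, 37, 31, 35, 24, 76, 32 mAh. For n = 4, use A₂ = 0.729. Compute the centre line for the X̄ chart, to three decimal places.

X̄̄ = (4423 + 4416 + 4414 + 4430 + 4435 + 4422 + 4442 + 4432 + 4425) / 9 = 39839.0000 / 9 = 4426.5556
CL = X̄̄ = 4426.5556

4426.556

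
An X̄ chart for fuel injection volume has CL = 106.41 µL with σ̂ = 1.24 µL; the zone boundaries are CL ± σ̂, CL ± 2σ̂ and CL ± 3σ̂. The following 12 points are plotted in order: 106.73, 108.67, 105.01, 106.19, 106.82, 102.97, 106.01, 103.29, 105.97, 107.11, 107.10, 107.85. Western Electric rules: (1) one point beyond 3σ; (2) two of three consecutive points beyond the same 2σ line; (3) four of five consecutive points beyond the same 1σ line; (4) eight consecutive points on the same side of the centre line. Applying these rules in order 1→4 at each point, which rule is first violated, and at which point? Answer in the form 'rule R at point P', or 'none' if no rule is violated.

Zone of each point (C = within 1σ̂, B = 1σ̂–2σ̂, A = 2σ̂–3σ̂, * = beyond 3σ̂; sign = side of CL): 1:+C, 2:+B, 3:-B, 4:-C, 5:+C, 6:-A, 7:-C, 8:-A, 9:-C, 10:+C, 11:+C, 12:+B
Rule 2 (two of three consecutive points beyond the same 2σ limit) is satisfied at point 8.

rule 2 at point 8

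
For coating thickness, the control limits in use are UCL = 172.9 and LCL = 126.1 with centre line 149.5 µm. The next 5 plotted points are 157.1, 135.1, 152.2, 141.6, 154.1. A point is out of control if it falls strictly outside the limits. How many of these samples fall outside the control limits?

0

All 5 points lie within [126.1, 172.9].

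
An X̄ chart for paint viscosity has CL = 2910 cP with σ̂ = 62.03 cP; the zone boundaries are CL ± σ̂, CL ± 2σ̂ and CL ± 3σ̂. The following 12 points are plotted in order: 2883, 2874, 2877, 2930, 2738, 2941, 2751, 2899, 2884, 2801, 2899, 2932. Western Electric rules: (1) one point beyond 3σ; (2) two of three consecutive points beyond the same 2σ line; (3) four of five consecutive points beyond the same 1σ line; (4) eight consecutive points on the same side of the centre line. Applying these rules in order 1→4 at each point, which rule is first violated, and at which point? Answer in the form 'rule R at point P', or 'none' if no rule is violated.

Zone of each point (C = within 1σ̂, B = 1σ̂–2σ̂, A = 2σ̂–3σ̂, * = beyond 3σ̂; sign = side of CL): 1:-C, 2:-C, 3:-C, 4:+C, 5:-A, 6:+C, 7:-A, 8:-C, 9:-C, 10:-B, 11:-C, 12:+C
Rule 2 (two of three consecutive points beyond the same 2σ limit) is satisfied at point 7.

rule 2 at point 7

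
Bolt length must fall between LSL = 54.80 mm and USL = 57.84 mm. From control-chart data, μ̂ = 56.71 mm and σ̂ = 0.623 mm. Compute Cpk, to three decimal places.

Cpu = (USL − μ̂) / (3σ̂) = (57.84 − 56.71) / (3 × 0.623) = 0.6046; Cpl = (μ̂ − LSL) / (3σ̂) = (56.71 − 54.80) / (3 × 0.623) = 1.0219; Cpk = min(Cpu, Cpl) = 0.6046

0.605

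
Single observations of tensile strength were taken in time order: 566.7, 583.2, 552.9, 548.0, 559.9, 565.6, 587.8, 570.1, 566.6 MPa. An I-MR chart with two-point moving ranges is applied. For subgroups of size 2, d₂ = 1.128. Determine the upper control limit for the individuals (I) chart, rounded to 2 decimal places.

604.22

X̄ = (566.7 + 583.2 + 552.9 + 548.0 + 559.9 + 565.6 + 587.8 + 570.1 + 566.6) / 9 = 566.7556
Moving ranges: 16.5, 30.3, 4.9, 11.9, 5.7, 22.2, 17.7, 3.5; M̄R̄ = 112.7000 / 8 = 14.0875
UCL = X̄ + 3·M̄R̄/d₂ = 566.7556 + 3 × 14.0875 / 1.128 = 604.2223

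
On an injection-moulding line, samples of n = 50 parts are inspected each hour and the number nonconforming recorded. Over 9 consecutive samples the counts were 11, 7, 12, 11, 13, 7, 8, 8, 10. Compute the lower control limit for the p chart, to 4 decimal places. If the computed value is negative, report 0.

0.0258

p̄ = Σdᵢ / (k·n) = 87 / (9 × 50) = 0.19333
LCL = p̄ − 3·√(p̄(1−p̄)/n) = 0.19333 − 3 × 0.05585 = 0.02579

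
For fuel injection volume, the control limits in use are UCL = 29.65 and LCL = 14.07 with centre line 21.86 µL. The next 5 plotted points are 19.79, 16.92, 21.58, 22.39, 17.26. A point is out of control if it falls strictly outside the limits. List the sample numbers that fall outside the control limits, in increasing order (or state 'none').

none

All 5 points lie within [14.07, 29.65].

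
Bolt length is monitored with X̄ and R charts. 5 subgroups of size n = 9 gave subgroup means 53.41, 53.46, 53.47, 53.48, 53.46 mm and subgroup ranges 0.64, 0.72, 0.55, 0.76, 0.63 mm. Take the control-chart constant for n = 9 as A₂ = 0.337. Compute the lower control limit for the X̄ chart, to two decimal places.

53.23

X̄̄ = (53.41 + 53.46 + 53.47 + 53.48 + 53.46) / 5 = 267.2800 / 5 = 53.4560
R̄ = (0.64 + 0.72 + 0.55 + 0.76 + 0.63) / 5 = 3.3000 / 5 = 0.6600
LCL = X̄̄ − A₂·R̄ = 53.4560 − 0.337 × 0.6600 = 53.2336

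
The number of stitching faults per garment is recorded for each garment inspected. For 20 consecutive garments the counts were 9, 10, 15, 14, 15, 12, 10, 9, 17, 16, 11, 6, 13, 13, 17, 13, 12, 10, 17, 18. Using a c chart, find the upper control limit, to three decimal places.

c̄ = (9 + 10 + 15 + 14 + 15 + 12 + 10 + 9 + 17 + 16 + 11 + 6 + 13 + 13 + 17 + 13 + 12 + 10 + 17 + 18) / 20 = 257 / 20 = 12.8500
UCL = c̄ + 3√c̄ = 12.8500 + 3 × √12.8500 = 12.8500 + 3 × 3.5847 = 23.6041

23.604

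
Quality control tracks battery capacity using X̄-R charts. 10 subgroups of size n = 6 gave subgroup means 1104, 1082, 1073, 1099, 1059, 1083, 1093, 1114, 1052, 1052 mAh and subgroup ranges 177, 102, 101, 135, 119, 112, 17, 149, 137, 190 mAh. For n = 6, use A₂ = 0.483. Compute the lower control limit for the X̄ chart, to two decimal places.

X̄̄ = (1104 + 1082 + 1073 + 1099 + 1059 + 1083 + 1093 + 1114 + 1052 + 1052) / 10 = 10811.0000 / 10 = 1081.1000
R̄ = (177 + 102 + 101 + 135 + 119 + 112 + 17 + 149 + 137 + 190) / 10 = 1239.0000 / 10 = 123.9000
LCL = X̄̄ − A₂·R̄ = 1081.1000 − 0.483 × 123.9000 = 1021.2563

1021.26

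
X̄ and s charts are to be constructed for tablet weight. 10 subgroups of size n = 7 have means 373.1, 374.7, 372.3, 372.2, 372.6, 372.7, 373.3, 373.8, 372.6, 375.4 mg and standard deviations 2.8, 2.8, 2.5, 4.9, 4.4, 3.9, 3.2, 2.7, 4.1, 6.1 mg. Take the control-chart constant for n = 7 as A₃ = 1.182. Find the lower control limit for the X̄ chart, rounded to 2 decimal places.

368.85

X̄̄ = (373.1 + 374.7 + 372.3 + 372.2 + 372.6 + 372.7 + 373.3 + 373.8 + 372.6 + 375.4) / 10 = 373.2700
s̄ = (2.8 + 2.8 + 2.5 + 4.9 + 4.4 + 3.9 + 3.2 + 2.7 + 4.1 + 6.1) / 10 = 3.7400
LCL = X̄̄ − A₃·s̄ = 373.2700 − 1.182 × 3.7400 = 368.8493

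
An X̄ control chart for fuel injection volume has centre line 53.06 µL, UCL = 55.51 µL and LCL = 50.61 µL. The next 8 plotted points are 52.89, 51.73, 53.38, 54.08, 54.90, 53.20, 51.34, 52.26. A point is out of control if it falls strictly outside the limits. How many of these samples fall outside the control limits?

All 8 points lie within [50.61, 55.51].

0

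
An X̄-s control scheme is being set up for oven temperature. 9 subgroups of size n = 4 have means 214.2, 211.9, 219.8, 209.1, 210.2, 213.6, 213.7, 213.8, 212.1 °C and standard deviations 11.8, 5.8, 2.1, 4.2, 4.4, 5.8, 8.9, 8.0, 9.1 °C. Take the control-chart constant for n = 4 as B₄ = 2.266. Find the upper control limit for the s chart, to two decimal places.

15.13

s̄ = (11.8 + 5.8 + 2.1 + 4.2 + 4.4 + 5.8 + 8.9 + 8.0 + 9.1) / 9 = 6.6778
UCL_s = B₄·s̄ = 2.266 × 6.6778 = 15.1318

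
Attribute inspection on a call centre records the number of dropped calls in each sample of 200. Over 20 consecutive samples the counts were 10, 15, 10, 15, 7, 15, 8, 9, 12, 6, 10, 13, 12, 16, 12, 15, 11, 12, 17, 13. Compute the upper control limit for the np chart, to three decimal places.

p̄ = Σdᵢ / (k·n) = 238 / (20 × 200) = 0.05950
UCL = np̄ + 3·√(np̄(1−p̄)) = 11.9000 + 3 × √(11.9000×0.94050) = 11.9000 + 3 × 3.3454 = 21.9363

21.936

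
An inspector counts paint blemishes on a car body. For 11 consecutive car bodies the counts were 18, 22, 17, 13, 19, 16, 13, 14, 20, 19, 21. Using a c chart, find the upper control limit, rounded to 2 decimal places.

29.99

c̄ = (18 + 22 + 17 + 13 + 19 + 16 + 13 + 14 + 20 + 19 + 21) / 11 = 192 / 11 = 17.4545
UCL = c̄ + 3√c̄ = 17.4545 + 3 × √17.4545 = 17.4545 + 3 × 4.1779 = 29.9881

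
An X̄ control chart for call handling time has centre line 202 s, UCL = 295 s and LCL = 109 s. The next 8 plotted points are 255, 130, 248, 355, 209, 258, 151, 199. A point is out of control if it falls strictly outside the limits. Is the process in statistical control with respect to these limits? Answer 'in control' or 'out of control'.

Compare each point to [109, 295]: sample 4 = 355 > UCL.

out of control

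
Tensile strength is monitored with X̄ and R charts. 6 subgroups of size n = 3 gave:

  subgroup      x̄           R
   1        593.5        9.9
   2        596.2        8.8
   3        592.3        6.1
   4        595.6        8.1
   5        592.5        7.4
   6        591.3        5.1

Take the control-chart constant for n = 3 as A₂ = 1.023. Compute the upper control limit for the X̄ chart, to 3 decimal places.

601.307

X̄̄ = (593.5 + 596.2 + 592.3 + 595.6 + 592.5 + 591.3) / 6 = 3561.4000 / 6 = 593.5667
R̄ = (9.9 + 8.8 + 6.1 + 8.1 + 7.4 + 5.1) / 6 = 45.4000 / 6 = 7.5667
UCL = X̄̄ + A₂·R̄ = 593.5667 + 1.023 × 7.5667 = 601.3074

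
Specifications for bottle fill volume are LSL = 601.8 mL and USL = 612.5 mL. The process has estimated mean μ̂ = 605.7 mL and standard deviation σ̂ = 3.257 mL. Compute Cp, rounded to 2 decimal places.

0.55

Cp = (USL − LSL) / (6σ̂) = (612.5 − 601.8) / (6 × 3.257) = 10.7000 / 19.5420 = 0.5475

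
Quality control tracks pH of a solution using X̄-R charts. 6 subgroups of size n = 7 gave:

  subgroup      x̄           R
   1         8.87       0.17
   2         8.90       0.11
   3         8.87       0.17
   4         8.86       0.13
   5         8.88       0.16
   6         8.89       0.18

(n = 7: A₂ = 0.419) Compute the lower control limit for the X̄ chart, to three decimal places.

8.814

X̄̄ = (8.87 + 8.90 + 8.87 + 8.86 + 8.88 + 8.89) / 6 = 53.2700 / 6 = 8.8783
R̄ = (0.17 + 0.11 + 0.17 + 0.13 + 0.16 + 0.18) / 6 = 0.9200 / 6 = 0.1533
LCL = X̄̄ − A₂·R̄ = 8.8783 − 0.419 × 0.1533 = 8.8141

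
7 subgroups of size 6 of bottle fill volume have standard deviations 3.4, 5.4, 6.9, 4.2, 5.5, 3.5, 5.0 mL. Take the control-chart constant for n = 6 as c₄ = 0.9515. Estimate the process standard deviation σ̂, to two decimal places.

5.09

s̄ = (3.4 + 5.4 + 6.9 + 4.2 + 5.5 + 3.5 + 5.0) / 7 = 4.8429
σ̂ = s̄ / c₄ = 4.8429 / 0.9515 = 5.0897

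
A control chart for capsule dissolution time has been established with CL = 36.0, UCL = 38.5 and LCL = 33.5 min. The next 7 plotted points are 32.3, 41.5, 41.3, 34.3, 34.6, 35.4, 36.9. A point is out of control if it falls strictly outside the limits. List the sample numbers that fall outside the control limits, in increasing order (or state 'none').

Compare each point to [33.5, 38.5]: sample 1 = 32.3 < LCL; sample 2 = 41.5 > UCL; sample 3 = 41.3 > UCL.

1, 2, 3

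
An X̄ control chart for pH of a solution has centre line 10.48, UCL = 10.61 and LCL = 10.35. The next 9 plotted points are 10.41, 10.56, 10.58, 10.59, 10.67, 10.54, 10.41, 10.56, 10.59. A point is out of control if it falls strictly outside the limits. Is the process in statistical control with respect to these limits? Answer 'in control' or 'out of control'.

out of control

Compare each point to [10.35, 10.61]: sample 5 = 10.67 > UCL.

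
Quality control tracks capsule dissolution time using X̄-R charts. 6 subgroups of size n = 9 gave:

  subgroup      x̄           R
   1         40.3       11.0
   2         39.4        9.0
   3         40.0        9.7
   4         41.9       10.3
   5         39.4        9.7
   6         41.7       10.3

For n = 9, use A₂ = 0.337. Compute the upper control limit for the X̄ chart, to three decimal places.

43.820

X̄̄ = (40.3 + 39.4 + 40.0 + 41.9 + 39.4 + 41.7) / 6 = 242.7000 / 6 = 40.4500
R̄ = (11.0 + 9.0 + 9.7 + 10.3 + 9.7 + 10.3) / 6 = 60.0000 / 6 = 10.0000
UCL = X̄̄ + A₂·R̄ = 40.4500 + 0.337 × 10.0000 = 43.8200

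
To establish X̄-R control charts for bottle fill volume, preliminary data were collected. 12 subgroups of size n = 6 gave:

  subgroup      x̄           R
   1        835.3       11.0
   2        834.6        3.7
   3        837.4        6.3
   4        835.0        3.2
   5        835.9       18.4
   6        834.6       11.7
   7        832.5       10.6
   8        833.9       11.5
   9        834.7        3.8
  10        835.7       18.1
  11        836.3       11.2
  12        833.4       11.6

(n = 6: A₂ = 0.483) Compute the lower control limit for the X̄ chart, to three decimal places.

X̄̄ = (835.3 + 834.6 + 837.4 + 835.0 + 835.9 + 834.6 + 832.5 + 833.9 + 834.7 + 835.7 + 836.3 + 833.4) / 12 = 10019.3000 / 12 = 834.9417
R̄ = (11.0 + 3.7 + 6.3 + 3.2 + 18.4 + 11.7 + 10.6 + 11.5 + 3.8 + 18.1 + 11.2 + 11.6) / 12 = 121.1000 / 12 = 10.0917
LCL = X̄̄ − A₂·R̄ = 834.9417 − 0.483 × 10.0917 = 830.0674

830.067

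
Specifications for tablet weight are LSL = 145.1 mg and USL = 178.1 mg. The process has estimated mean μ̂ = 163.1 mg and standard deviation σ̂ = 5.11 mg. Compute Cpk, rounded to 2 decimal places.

Cpu = (USL − μ̂) / (3σ̂) = (178.1 − 163.1) / (3 × 5.11) = 0.9785; Cpl = (μ̂ − LSL) / (3σ̂) = (163.1 − 145.1) / (3 × 5.11) = 1.1742; Cpk = min(Cpu, Cpl) = 0.9785

0.98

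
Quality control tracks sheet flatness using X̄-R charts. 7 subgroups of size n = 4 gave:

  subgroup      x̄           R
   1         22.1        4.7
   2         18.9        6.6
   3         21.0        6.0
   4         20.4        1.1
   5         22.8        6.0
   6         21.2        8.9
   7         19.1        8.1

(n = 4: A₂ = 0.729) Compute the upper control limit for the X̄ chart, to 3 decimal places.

25.097

X̄̄ = (22.1 + 18.9 + 21.0 + 20.4 + 22.8 + 21.2 + 19.1) / 7 = 145.5000 / 7 = 20.7857
R̄ = (4.7 + 6.6 + 6.0 + 1.1 + 6.0 + 8.9 + 8.1) / 7 = 41.4000 / 7 = 5.9143
UCL = X̄̄ + A₂·R̄ = 20.7857 + 0.729 × 5.9143 = 25.0972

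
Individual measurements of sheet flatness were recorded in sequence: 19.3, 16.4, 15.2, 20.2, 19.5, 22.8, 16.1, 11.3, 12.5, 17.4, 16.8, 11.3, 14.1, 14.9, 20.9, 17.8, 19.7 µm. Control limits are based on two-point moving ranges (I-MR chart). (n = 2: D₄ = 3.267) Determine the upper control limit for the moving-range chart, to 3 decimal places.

10.495

Moving ranges: 2.9, 1.2, 5.0, 0.7, 3.3, 6.7, 4.8, 1.2, 4.9, 0.6, 5.5, 2.8, 0.8, 6.0, 3.1, 1.9; M̄R̄ = 51.4000 / 16 = 3.2125
UCL_MR = D₄·M̄R̄ = 3.267 × 3.2125 = 10.4952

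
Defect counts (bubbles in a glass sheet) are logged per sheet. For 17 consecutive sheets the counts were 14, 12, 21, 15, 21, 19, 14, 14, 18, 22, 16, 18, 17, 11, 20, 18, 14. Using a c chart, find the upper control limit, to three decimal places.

28.968

c̄ = (14 + 12 + 21 + 15 + 21 + 19 + 14 + 14 + 18 + 22 + 16 + 18 + 17 + 11 + 20 + 18 + 14) / 17 = 284 / 17 = 16.7059
UCL = c̄ + 3√c̄ = 16.7059 + 3 × √16.7059 = 16.7059 + 3 × 4.0873 = 28.9677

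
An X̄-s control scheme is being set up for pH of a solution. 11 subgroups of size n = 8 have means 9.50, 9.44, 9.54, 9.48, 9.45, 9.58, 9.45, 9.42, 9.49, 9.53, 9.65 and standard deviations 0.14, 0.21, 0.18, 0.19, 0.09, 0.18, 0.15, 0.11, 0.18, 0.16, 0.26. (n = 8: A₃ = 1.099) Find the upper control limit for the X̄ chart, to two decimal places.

9.69

X̄̄ = (9.50 + 9.44 + 9.54 + 9.48 + 9.45 + 9.58 + 9.45 + 9.42 + 9.49 + 9.53 + 9.65) / 11 = 9.5027
s̄ = (0.14 + 0.21 + 0.18 + 0.19 + 0.09 + 0.18 + 0.15 + 0.11 + 0.18 + 0.16 + 0.26) / 11 = 0.1682
UCL = X̄̄ + A₃·s̄ = 9.5027 + 1.099 × 0.1682 = 9.6876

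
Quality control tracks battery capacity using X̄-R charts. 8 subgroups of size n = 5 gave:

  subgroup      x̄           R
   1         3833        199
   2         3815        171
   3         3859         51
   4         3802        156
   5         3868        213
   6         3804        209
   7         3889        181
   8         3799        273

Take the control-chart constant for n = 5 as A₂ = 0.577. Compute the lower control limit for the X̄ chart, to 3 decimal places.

3728.827

X̄̄ = (3833 + 3815 + 3859 + 3802 + 3868 + 3804 + 3889 + 3799) / 8 = 30669.0000 / 8 = 3833.6250
R̄ = (199 + 171 + 51 + 156 + 213 + 209 + 181 + 273) / 8 = 1453.0000 / 8 = 181.6250
LCL = X̄̄ − A₂·R̄ = 3833.6250 − 0.577 × 181.6250 = 3728.8274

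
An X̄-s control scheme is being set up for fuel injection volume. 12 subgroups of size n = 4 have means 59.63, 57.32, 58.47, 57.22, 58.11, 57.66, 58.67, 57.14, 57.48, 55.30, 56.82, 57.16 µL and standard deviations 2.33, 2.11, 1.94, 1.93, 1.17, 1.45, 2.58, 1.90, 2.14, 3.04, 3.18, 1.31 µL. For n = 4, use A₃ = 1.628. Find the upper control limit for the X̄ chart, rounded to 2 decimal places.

60.98

X̄̄ = (59.63 + 57.32 + 58.47 + 57.22 + 58.11 + 57.66 + 58.67 + 57.14 + 57.48 + 55.30 + 56.82 + 57.16) / 12 = 57.5817
s̄ = (2.33 + 2.11 + 1.94 + 1.93 + 1.17 + 1.45 + 2.58 + 1.90 + 2.14 + 3.04 + 3.18 + 1.31) / 12 = 2.0900
UCL = X̄̄ + A₃·s̄ = 57.5817 + 1.628 × 2.0900 = 60.9842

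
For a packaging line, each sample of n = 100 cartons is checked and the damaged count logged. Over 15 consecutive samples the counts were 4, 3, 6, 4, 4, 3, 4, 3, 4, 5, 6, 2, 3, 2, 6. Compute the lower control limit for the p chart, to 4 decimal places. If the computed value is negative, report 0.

p̄ = Σdᵢ / (k·n) = 59 / (15 × 100) = 0.03933
LCL = p̄ − 3·√(p̄(1−p̄)/n) = 0.03933 − 3 × 0.01944 = -0.01898 → 0 (negative, so LCL = 0)

0.0000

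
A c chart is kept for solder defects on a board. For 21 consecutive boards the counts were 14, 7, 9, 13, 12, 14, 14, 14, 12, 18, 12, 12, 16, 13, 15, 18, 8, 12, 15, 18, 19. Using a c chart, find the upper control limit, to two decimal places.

c̄ = (14 + 7 + 9 + 13 + 12 + 14 + 14 + 14 + 12 + 18 + 12 + 12 + 16 + 13 + 15 + 18 + 8 + 12 + 15 + 18 + 19) / 21 = 285 / 21 = 13.5714
UCL = c̄ + 3√c̄ = 13.5714 + 3 × √13.5714 = 13.5714 + 3 × 3.6839 = 24.6233

24.62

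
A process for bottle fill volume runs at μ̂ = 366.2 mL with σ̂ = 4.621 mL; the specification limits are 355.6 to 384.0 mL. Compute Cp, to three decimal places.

1.024

Cp = (USL − LSL) / (6σ̂) = (384.0 − 355.6) / (6 × 4.621) = 28.4000 / 27.7260 = 1.0243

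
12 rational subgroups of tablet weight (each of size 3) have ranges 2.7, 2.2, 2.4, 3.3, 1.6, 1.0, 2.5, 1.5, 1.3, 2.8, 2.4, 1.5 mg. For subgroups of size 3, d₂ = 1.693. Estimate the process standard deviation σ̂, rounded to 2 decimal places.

R̄ = (2.7 + 2.2 + 2.4 + 3.3 + 1.6 + 1.0 + 2.5 + 1.5 + 1.3 + 2.8 + 2.4 + 1.5) / 12 = 2.1000
σ̂ = R̄ / d₂ = 2.1000 / 1.693 = 1.2404

1.24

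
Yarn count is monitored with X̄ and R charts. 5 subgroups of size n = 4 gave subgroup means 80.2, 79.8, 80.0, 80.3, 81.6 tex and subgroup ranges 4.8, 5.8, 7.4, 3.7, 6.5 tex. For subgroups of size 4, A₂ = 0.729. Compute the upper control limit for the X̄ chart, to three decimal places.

84.492

X̄̄ = (80.2 + 79.8 + 80.0 + 80.3 + 81.6) / 5 = 401.9000 / 5 = 80.3800
R̄ = (4.8 + 5.8 + 7.4 + 3.7 + 6.5) / 5 = 28.2000 / 5 = 5.6400
UCL = X̄̄ + A₂·R̄ = 80.3800 + 0.729 × 5.6400 = 84.4916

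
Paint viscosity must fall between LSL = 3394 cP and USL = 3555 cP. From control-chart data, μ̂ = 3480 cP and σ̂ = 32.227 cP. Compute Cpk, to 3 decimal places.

Cpu = (USL − μ̂) / (3σ̂) = (3555 − 3480) / (3 × 32.227) = 0.7757; Cpl = (μ̂ − LSL) / (3σ̂) = (3480 − 3394) / (3 × 32.227) = 0.8895; Cpk = min(Cpu, Cpl) = 0.7757

0.776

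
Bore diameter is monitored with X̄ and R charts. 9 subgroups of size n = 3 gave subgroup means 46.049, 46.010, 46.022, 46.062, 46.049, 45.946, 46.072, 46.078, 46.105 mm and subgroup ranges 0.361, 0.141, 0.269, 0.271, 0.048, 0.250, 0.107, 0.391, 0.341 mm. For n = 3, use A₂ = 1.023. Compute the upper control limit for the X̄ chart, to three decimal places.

X̄̄ = (46.049 + 46.010 + 46.022 + 46.062 + 46.049 + 45.946 + 46.072 + 46.078 + 46.105) / 9 = 414.3930 / 9 = 46.0437
R̄ = (0.361 + 0.141 + 0.269 + 0.271 + 0.048 + 0.250 + 0.107 + 0.391 + 0.341) / 9 = 2.1790 / 9 = 0.2421
UCL = X̄̄ + A₂·R̄ = 46.0437 + 1.023 × 0.2421 = 46.2913

46.291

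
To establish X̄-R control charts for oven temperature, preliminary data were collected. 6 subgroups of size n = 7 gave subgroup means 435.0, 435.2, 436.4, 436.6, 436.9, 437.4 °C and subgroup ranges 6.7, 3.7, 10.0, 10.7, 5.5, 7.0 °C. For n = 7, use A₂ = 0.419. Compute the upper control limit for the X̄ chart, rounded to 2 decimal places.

X̄̄ = (435.0 + 435.2 + 436.4 + 436.6 + 436.9 + 437.4) / 6 = 2617.5000 / 6 = 436.2500
R̄ = (6.7 + 3.7 + 10.0 + 10.7 + 5.5 + 7.0) / 6 = 43.6000 / 6 = 7.2667
UCL = X̄̄ + A₂·R̄ = 436.2500 + 0.419 × 7.2667 = 439.2947

439.29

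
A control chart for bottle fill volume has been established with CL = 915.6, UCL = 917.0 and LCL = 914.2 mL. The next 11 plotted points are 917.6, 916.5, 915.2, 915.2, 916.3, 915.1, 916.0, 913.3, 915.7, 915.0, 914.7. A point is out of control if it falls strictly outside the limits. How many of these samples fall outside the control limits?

Compare each point to [914.2, 917.0]: sample 1 = 917.6 > UCL; sample 8 = 913.3 < LCL.

2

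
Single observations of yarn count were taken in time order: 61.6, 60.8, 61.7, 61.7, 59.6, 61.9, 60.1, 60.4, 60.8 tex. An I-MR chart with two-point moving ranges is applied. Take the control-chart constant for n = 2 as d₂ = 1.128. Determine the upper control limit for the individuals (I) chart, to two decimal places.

63.81

X̄ = (61.6 + 60.8 + 61.7 + 61.7 + 59.6 + 61.9 + 60.1 + 60.4 + 60.8) / 9 = 60.9556
Moving ranges: 0.8, 0.9, 0.0, 2.1, 2.3, 1.8, 0.3, 0.4; M̄R̄ = 8.6000 / 8 = 1.0750
UCL = X̄ + 3·M̄R̄/d₂ = 60.9556 + 3 × 1.0750 / 1.128 = 63.8146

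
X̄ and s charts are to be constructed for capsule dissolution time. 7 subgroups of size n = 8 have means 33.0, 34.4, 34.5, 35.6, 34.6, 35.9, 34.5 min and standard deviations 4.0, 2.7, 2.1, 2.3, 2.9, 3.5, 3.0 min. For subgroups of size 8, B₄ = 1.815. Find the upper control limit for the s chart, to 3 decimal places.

5.315

s̄ = (4.0 + 2.7 + 2.1 + 2.3 + 2.9 + 3.5 + 3.0) / 7 = 2.9286
UCL_s = B₄·s̄ = 1.815 × 2.9286 = 5.3154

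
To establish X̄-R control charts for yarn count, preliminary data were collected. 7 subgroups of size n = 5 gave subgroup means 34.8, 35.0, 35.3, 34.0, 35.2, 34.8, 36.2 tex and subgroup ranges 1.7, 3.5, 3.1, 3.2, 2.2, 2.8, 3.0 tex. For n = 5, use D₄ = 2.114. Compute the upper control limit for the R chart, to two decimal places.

R̄ = (1.7 + 3.5 + 3.1 + 3.2 + 2.2 + 2.8 + 3.0) / 7 = 19.5000 / 7 = 2.7857
UCL_R = D₄·R̄ = 2.114 × 2.7857 = 5.8890

5.89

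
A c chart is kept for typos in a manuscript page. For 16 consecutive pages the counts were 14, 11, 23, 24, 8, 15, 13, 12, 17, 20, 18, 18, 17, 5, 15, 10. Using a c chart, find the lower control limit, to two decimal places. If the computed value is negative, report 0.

3.38

c̄ = (14 + 11 + 23 + 24 + 8 + 15 + 13 + 12 + 17 + 20 + 18 + 18 + 17 + 5 + 15 + 10) / 16 = 240 / 16 = 15.0000
LCL = c̄ − 3√c̄ = 15.0000 − 3 × 3.8730 = 3.3810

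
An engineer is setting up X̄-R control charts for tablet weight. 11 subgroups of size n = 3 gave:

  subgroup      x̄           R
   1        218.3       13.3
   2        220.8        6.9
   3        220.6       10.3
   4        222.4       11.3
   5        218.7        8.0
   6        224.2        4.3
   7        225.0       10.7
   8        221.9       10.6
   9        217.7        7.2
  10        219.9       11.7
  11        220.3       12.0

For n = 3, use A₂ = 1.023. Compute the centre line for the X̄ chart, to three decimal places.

220.891

X̄̄ = (218.3 + 220.8 + 220.6 + 222.4 + 218.7 + 224.2 + 225.0 + 221.9 + 217.7 + 219.9 + 220.3) / 11 = 2429.8000 / 11 = 220.8909
CL = X̄̄ = 220.8909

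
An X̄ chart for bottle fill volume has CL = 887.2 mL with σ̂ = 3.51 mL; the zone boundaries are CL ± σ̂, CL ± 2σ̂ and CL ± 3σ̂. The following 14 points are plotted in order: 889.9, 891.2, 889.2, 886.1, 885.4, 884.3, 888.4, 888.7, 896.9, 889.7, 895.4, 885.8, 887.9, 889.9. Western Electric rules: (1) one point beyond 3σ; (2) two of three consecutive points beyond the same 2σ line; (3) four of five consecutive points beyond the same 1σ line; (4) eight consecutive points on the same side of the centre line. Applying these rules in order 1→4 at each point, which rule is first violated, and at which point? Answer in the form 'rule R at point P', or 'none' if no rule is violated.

Zone of each point (C = within 1σ̂, B = 1σ̂–2σ̂, A = 2σ̂–3σ̂, * = beyond 3σ̂; sign = side of CL): 1:+C, 2:+B, 3:+C, 4:-C, 5:-C, 6:-C, 7:+C, 8:+C, 9:+A, 10:+C, 11:+A, 12:-C, 13:+C, 14:+C
Rule 2 (two of three consecutive points beyond the same 2σ limit) is satisfied at point 11.

rule 2 at point 11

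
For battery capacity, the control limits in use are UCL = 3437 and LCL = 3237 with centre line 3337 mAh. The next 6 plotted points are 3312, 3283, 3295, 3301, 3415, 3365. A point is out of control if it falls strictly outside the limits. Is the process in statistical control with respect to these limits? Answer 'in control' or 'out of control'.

in control

All 6 points lie within [3237, 3437].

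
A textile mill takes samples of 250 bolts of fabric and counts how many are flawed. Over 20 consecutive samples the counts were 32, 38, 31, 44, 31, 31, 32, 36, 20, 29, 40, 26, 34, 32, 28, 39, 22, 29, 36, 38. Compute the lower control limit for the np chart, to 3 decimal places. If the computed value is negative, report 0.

16.469

p̄ = Σdᵢ / (k·n) = 648 / (20 × 250) = 0.12960
LCL = np̄ − 3·√(np̄(1−p̄)) = 32.4000 − 3 × 5.3105 = 16.4686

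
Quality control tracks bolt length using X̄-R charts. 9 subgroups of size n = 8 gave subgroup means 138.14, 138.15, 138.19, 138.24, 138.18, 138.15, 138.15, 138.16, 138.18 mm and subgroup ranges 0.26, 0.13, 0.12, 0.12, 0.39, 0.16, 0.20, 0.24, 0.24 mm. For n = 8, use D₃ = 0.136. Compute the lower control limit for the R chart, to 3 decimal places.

0.028

R̄ = (0.26 + 0.13 + 0.12 + 0.12 + 0.39 + 0.16 + 0.20 + 0.24 + 0.24) / 9 = 1.8600 / 9 = 0.2067
LCL_R = D₃·R̄ = 0.136 × 0.2067 = 0.0281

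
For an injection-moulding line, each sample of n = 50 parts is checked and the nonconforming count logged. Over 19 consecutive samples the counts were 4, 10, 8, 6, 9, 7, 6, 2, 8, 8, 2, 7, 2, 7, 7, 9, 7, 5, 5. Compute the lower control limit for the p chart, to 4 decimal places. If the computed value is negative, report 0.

0.0000

p̄ = Σdᵢ / (k·n) = 119 / (19 × 50) = 0.12526
LCL = p̄ − 3·√(p̄(1−p̄)/n) = 0.12526 − 3 × 0.04681 = -0.01518 → 0 (negative, so LCL = 0)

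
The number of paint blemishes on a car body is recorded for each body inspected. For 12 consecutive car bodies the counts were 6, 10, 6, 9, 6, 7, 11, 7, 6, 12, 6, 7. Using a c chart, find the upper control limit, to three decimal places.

c̄ = (6 + 10 + 6 + 9 + 6 + 7 + 11 + 7 + 6 + 12 + 6 + 7) / 12 = 93 / 12 = 7.7500
UCL = c̄ + 3√c̄ = 7.7500 + 3 × √7.7500 = 7.7500 + 3 × 2.7839 = 16.1016

16.102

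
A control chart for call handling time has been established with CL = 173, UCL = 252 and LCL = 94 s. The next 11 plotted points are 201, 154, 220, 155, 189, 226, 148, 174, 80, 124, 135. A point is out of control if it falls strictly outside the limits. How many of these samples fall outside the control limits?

Compare each point to [94, 252]: sample 9 = 80 < LCL.

1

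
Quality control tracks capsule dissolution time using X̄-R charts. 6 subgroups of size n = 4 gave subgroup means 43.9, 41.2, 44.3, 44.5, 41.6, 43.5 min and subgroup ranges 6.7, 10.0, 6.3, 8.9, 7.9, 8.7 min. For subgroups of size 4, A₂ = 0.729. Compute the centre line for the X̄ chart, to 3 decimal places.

X̄̄ = (43.9 + 41.2 + 44.3 + 44.5 + 41.6 + 43.5) / 6 = 259.0000 / 6 = 43.1667
CL = X̄̄ = 43.1667

43.167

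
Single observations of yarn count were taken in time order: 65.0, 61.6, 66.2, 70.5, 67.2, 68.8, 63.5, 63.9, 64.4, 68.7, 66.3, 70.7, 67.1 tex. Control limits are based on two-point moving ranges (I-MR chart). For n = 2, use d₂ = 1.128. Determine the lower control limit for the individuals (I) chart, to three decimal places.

X̄ = (65.0 + 61.6 + 66.2 + 70.5 + 67.2 + 68.8 + 63.5 + 63.9 + 64.4 + 68.7 + 66.3 + 70.7 + 67.1) / 13 = 66.4538
Moving ranges: 3.4, 4.6, 4.3, 3.3, 1.6, 5.3, 0.4, 0.5, 4.3, 2.4, 4.4, 3.6; M̄R̄ = 38.1000 / 12 = 3.1750
LCL = X̄ − 3·M̄R̄/d₂ = 66.4538 − 3 × 3.1750 / 1.128 = 58.0097

58.010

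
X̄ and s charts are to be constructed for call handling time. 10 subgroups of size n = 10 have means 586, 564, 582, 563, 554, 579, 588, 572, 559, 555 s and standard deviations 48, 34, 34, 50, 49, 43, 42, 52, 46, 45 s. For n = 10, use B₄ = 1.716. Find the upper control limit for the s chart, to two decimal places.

s̄ = (48 + 34 + 34 + 50 + 49 + 43 + 42 + 52 + 46 + 45) / 10 = 44.3000
UCL_s = B₄·s̄ = 1.716 × 44.3000 = 76.0188

76.02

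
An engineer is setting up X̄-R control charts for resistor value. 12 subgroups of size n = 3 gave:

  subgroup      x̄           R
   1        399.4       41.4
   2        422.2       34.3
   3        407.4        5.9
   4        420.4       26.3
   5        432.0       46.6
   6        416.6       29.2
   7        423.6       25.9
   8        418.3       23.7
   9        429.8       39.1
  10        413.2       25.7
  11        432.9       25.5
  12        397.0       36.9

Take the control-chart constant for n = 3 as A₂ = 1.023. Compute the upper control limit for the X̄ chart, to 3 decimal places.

448.466

X̄̄ = (399.4 + 422.2 + 407.4 + 420.4 + 432.0 + 416.6 + 423.6 + 418.3 + 429.8 + 413.2 + 432.9 + 397.0) / 12 = 5012.8000 / 12 = 417.7333
R̄ = (41.4 + 34.3 + 5.9 + 26.3 + 46.6 + 29.2 + 25.9 + 23.7 + 39.1 + 25.7 + 25.5 + 36.9) / 12 = 360.5000 / 12 = 30.0417
UCL = X̄̄ + A₂·R̄ = 417.7333 + 1.023 × 30.0417 = 448.4660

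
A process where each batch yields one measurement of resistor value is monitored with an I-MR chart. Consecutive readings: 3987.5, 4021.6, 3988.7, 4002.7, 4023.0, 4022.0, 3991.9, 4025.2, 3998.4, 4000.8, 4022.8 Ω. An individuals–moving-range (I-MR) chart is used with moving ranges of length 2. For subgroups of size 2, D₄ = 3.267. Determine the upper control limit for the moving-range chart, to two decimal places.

70.86

Moving ranges: 34.1, 32.9, 14.0, 20.3, 1.0, 30.1, 33.3, 26.8, 2.4, 22.0; M̄R̄ = 216.9000 / 10 = 21.6900
UCL_MR = D₄·M̄R̄ = 3.267 × 21.6900 = 70.8612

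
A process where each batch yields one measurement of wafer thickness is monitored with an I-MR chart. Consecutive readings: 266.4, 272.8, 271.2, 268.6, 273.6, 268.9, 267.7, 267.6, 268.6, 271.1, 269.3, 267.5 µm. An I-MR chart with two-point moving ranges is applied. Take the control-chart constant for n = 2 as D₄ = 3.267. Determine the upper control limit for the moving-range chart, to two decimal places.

8.52

Moving ranges: 6.4, 1.6, 2.6, 5.0, 4.7, 1.2, 0.1, 1.0, 2.5, 1.8, 1.8; M̄R̄ = 28.7000 / 11 = 2.6091
UCL_MR = D₄·M̄R̄ = 3.267 × 2.6091 = 8.5239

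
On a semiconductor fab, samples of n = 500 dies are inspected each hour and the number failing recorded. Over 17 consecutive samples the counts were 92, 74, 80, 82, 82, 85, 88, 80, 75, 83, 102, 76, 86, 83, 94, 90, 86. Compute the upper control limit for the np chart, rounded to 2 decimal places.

p̄ = Σdᵢ / (k·n) = 1438 / (17 × 500) = 0.16918
UCL = np̄ + 3·√(np̄(1−p̄)) = 84.5882 + 3 × √(84.5882×0.83082) = 84.5882 + 3 × 8.3832 = 109.7378

109.74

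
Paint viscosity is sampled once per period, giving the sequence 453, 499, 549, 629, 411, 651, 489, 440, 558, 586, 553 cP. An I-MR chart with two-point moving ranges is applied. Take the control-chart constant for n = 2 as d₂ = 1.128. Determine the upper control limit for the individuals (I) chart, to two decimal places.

X̄ = (453 + 499 + 549 + 629 + 411 + 651 + 489 + 440 + 558 + 586 + 553) / 11 = 528.9091
Moving ranges: 46, 50, 80, 218, 240, 162, 49, 118, 28, 33; M̄R̄ = 1024.0000 / 10 = 102.4000
UCL = X̄ + 3·M̄R̄/d₂ = 528.9091 + 3 × 102.4000 / 1.128 = 801.2495

801.25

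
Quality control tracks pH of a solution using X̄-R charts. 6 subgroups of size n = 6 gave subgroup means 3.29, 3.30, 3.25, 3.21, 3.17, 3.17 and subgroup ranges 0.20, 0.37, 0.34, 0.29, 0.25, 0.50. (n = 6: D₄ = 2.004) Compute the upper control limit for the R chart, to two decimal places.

0.65

R̄ = (0.20 + 0.37 + 0.34 + 0.29 + 0.25 + 0.50) / 6 = 1.9500 / 6 = 0.3250
UCL_R = D₄·R̄ = 2.004 × 0.3250 = 0.6513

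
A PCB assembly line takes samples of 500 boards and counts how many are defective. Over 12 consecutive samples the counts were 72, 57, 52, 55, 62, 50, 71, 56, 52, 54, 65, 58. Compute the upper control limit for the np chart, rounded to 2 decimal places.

80.25

p̄ = Σdᵢ / (k·n) = 704 / (12 × 500) = 0.11733
UCL = np̄ + 3·√(np̄(1−p̄)) = 58.6667 + 3 × √(58.6667×0.88267) = 58.6667 + 3 × 7.1960 = 80.2548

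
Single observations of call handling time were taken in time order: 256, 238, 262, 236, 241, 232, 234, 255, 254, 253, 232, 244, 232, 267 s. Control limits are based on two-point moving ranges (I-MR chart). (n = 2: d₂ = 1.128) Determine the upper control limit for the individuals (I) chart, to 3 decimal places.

283.686

X̄ = (256 + 238 + 262 + 236 + 241 + 232 + 234 + 255 + 254 + 253 + 232 + 244 + 232 + 267) / 14 = 245.4286
Moving ranges: 18, 24, 26, 5, 9, 2, 21, 1, 1, 21, 12, 12, 35; M̄R̄ = 187.0000 / 13 = 14.3846
UCL = X̄ + 3·M̄R̄/d₂ = 245.4286 + 3 × 14.3846 / 1.128 = 283.6855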